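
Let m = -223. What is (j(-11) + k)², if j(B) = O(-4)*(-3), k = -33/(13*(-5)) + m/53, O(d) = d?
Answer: 817616836/11868025 ≈ 68.892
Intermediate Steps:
k = -12746/3445 (k = -33/(13*(-5)) - 223/53 = -33/(-65) - 223*1/53 = -33*(-1/65) - 223/53 = 33/65 - 223/53 = -12746/3445 ≈ -3.6999)
j(B) = 12 (j(B) = -4*(-3) = 12)
(j(-11) + k)² = (12 - 12746/3445)² = (28594/3445)² = 817616836/11868025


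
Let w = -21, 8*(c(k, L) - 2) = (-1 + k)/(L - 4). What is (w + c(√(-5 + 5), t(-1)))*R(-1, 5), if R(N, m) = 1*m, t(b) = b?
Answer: -759/8 ≈ -94.875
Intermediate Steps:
c(k, L) = 2 + (-1 + k)/(8*(-4 + L)) (c(k, L) = 2 + ((-1 + k)/(L - 4))/8 = 2 + ((-1 + k)/(-4 + L))/8 = 2 + (-1 + k)/(8*(-4 + L)))
R(N, m) = m
(w + c(√(-5 + 5), t(-1)))*R(-1, 5) = (-21 + (-65 + √(-5 + 5) + 16*(-1))/(8*(-4 - 1)))*5 = (-21 + (⅛)*(-65 + √0 - 16)/(-5))*5 = (-21 + (⅛)*(-⅕)*(-65 + 0 - 16))*5 = (-21 + (⅛)*(-⅕)*(-81))*5 = (-21 + 81/40)*5 = -759/40*5 = -759/8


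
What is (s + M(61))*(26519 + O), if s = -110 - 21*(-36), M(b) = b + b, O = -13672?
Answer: 9866496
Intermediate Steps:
M(b) = 2*b
s = 646 (s = -110 + 756 = 646)
(s + M(61))*(26519 + O) = (646 + 2*61)*(26519 - 13672) = (646 + 122)*12847 = 768*12847 = 9866496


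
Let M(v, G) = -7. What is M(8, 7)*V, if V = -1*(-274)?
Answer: -1918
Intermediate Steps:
V = 274
M(8, 7)*V = -7*274 = -1918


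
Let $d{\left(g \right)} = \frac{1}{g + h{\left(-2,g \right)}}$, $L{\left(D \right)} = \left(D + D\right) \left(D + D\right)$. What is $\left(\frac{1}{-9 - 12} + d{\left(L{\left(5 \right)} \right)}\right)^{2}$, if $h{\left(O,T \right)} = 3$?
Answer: $\frac{6724}{4678569} \approx 0.0014372$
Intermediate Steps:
$L{\left(D \right)} = 4 D^{2}$ ($L{\left(D \right)} = 2 D 2 D = 4 D^{2}$)
$d{\left(g \right)} = \frac{1}{3 + g}$ ($d{\left(g \right)} = \frac{1}{g + 3} = \frac{1}{3 + g}$)
$\left(\frac{1}{-9 - 12} + d{\left(L{\left(5 \right)} \right)}\right)^{2} = \left(\frac{1}{-9 - 12} + \frac{1}{3 + 4 \cdot 5^{2}}\right)^{2} = \left(\frac{1}{-21} + \frac{1}{3 + 4 \cdot 25}\right)^{2} = \left(- \frac{1}{21} + \frac{1}{3 + 100}\right)^{2} = \left(- \frac{1}{21} + \frac{1}{103}\right)^{2} = \left(- \frac{82}{2163}\right)^{2} = \frac{6724}{4678569}$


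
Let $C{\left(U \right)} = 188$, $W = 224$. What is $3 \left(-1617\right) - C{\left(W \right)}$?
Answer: $-5039$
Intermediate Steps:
$3 \left(-1617\right) - C{\left(W \right)} = 3 \left(-1617\right) - 188 = -4851 - 188 = -5039$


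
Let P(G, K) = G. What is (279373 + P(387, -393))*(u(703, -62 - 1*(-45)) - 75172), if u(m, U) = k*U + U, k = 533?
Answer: -23569780000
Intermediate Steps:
u(m, U) = 534*U (u(m, U) = 533*U + U = 534*U)
(279373 + P(387, -393))*(u(703, -62 - 1*(-45)) - 75172) = (279373 + 387)*(534*(-62 - 1*(-45)) - 75172) = 279760*(534*(-62 + 45) - 75172) = 279760*(534*(-17) - 75172) = 279760*(-9078 - 75172) = 279760*(-84250) = -23569780000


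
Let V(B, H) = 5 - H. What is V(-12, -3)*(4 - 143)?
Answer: -1112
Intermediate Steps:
V(-12, -3)*(4 - 143) = (5 - 1*(-3))*(4 - 143) = (5 + 3)*(-139) = 8*(-139) = -1112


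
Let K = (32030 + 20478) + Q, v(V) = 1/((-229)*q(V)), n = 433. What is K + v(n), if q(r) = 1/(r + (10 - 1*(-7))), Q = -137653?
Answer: -19498655/229 ≈ -85147.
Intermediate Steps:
q(r) = 1/(17 + r) (q(r) = 1/(r + (10 + 7)) = 1/(r + 17) = 1/(17 + r))
v(V) = -17/229 - V/229 (v(V) = 1/((-229)*(1/(17 + V))) = -(17 + V)/229 = -17/229 - V/229)
K = -85145 (K = (32030 + 20478) - 137653 = 52508 - 137653 = -85145)
K + v(n) = -85145 + (-17/229 - 1/229*433) = -85145 + (-17/229 - 433/229) = -85145 - 450/229 = -19498655/229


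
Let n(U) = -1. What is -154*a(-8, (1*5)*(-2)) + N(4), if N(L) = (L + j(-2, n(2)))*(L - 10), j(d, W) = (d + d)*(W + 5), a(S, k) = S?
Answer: 1304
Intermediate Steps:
j(d, W) = 2*d*(5 + W) (j(d, W) = (2*d)*(5 + W) = 2*d*(5 + W))
N(L) = (-16 + L)*(-10 + L) (N(L) = (L + 2*(-2)*(5 - 1))*(L - 10) = (L + 2*(-2)*4)*(-10 + L) = (L - 16)*(-10 + L) = (-16 + L)*(-10 + L))
-154*a(-8, (1*5)*(-2)) + N(4) = -154*(-8) + (160 + 4² - 26*4) = 1232 + (160 + 16 - 104) = 1232 + 72 = 1304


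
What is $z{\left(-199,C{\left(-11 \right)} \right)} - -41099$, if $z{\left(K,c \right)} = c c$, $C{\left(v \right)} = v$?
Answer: $41220$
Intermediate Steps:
$z{\left(K,c \right)} = c^{2}$
$z{\left(-199,C{\left(-11 \right)} \right)} - -41099 = \left(-11\right)^{2} - -41099 = 121 + 41099 = 41220$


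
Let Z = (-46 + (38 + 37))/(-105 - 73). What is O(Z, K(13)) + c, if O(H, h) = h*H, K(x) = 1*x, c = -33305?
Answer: -5928667/178 ≈ -33307.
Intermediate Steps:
K(x) = x
Z = -29/178 (Z = (-46 + 75)/(-178) = 29*(-1/178) = -29/178 ≈ -0.16292)
O(H, h) = H*h
O(Z, K(13)) + c = -29/178*13 - 33305 = -377/178 - 33305 = -5928667/178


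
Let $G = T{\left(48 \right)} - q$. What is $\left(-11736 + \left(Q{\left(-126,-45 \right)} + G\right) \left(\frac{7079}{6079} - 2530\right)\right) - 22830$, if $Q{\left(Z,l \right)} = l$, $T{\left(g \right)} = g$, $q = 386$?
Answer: $\frac{5677652239}{6079} \approx 9.3398 \cdot 10^{5}$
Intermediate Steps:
$G = -338$ ($G = 48 - 386 = -338$)
$\left(-11736 + \left(Q{\left(-126,-45 \right)} + G\right) \left(\frac{7079}{6079} - 2530\right)\right) - 22830 = \left(-11736 + \left(-45 - 338\right) \left(\frac{7079}{6079} - 2530\right)\right) - 22830 = \left(-11736 - 383 \left(7079 \cdot \frac{1}{6079} - 2530\right)\right) - 22830 = \left(-11736 - 383 \left(\frac{7079}{6079} - 2530\right)\right) - 22830 = \left(-11736 - - \frac{5887778953}{6079}\right) - 22830 = \left(-11736 + \frac{5887778953}{6079}\right) - 22830 = \frac{5816435809}{6079} - 22830 = \frac{5677652239}{6079}$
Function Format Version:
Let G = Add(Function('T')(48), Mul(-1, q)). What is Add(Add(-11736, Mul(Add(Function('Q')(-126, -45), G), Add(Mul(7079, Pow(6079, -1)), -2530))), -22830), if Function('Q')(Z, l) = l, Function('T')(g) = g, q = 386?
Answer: Rational(5677652239, 6079) ≈ 9.3398e+5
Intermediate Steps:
G = -338 (G = Add(48, Mul(-1, 386)) = Add(48, -386) = -338)
Add(Add(-11736, Mul(Add(Function('Q')(-126, -45), G), Add(Mul(7079, Pow(6079, -1)), -2530))), -22830) = Add(Add(-11736, Mul(Add(-45, -338), Add(Mul(7079, Pow(6079, -1)), -2530))), -22830) = Add(Add(-11736, Mul(-383, Add(Mul(7079, Rational(1, 6079)), -2530))), -22830) = Add(Add(-11736, Mul(-383, Add(Rational(7079, 6079), -2530))), -22830) = Add(Add(-11736, Mul(-383, Rational(-15372791, 6079))), -22830) = Add(Add(-11736, Rational(5887778953, 6079)), -22830) = Add(Rational(5816435809, 6079), -22830) = Rational(5677652239, 6079)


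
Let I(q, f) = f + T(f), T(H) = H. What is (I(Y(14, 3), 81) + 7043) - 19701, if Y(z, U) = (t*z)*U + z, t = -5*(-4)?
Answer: -12496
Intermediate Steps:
t = 20
Y(z, U) = z + 20*U*z (Y(z, U) = (20*z)*U + z = 20*U*z + z = z + 20*U*z)
I(q, f) = 2*f (I(q, f) = f + f = 2*f)
(I(Y(14, 3), 81) + 7043) - 19701 = (2*81 + 7043) - 19701 = (162 + 7043) - 19701 = 7205 - 19701 = -12496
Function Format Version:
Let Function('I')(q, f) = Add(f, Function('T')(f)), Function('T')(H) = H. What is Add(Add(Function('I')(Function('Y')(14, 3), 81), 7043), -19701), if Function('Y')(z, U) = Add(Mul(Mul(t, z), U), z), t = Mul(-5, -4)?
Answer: -12496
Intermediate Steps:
t = 20
Function('Y')(z, U) = Add(z, Mul(20, U, z)) (Function('Y')(z, U) = Add(Mul(Mul(20, z), U), z) = Add(Mul(20, U, z), z) = Add(z, Mul(20, U, z)))
Function('I')(q, f) = Mul(2, f) (Function('I')(q, f) = Add(f, f) = Mul(2, f))
Add(Add(Function('I')(Function('Y')(14, 3), 81), 7043), -19701) = Add(Add(Mul(2, 81), 7043), -19701) = Add(Add(162, 7043), -19701) = Add(7205, -19701) = -12496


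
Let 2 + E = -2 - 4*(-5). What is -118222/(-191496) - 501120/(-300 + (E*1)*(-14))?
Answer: 12003052981/12542988 ≈ 956.95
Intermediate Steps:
E = 16 (E = -2 + (-2 - 4*(-5)) = -2 + (-2 + 20) = -2 + 18 = 16)
-118222/(-191496) - 501120/(-300 + (E*1)*(-14)) = -118222/(-191496) - 501120/(-300 + (16*1)*(-14)) = -118222*(-1/191496) - 501120/(-300 + 16*(-14)) = 59111/95748 - 501120/(-300 - 224) = 59111/95748 - 501120/(-524) = 59111/95748 - 501120*(-1/524) = 59111/95748 + 125280/131 = 12003052981/12542988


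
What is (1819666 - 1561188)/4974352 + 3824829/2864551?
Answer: 9883234599593/7124642497976 ≈ 1.3872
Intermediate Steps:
(1819666 - 1561188)/4974352 + 3824829/2864551 = 258478*(1/4974352) + 3824829*(1/2864551) = 129239/2487176 + 3824829/2864551 = 9883234599593/7124642497976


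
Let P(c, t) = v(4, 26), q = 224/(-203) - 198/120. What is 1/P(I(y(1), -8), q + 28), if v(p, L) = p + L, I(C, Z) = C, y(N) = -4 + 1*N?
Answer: 1/30 ≈ 0.033333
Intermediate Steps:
y(N) = -4 + N
v(p, L) = L + p
q = -1597/580 (q = 224*(-1/203) - 198*1/120 = -32/29 - 33/20 = -1597/580 ≈ -2.7534)
P(c, t) = 30 (P(c, t) = 26 + 4 = 30)
1/P(I(y(1), -8), q + 28) = 1/30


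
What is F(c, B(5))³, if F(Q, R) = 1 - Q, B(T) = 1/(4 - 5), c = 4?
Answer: -27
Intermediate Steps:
B(T) = -1 (B(T) = 1/(-1) = -1)
F(c, B(5))³ = (1 - 1*4)³ = (1 - 4)³ = (-3)³ = -27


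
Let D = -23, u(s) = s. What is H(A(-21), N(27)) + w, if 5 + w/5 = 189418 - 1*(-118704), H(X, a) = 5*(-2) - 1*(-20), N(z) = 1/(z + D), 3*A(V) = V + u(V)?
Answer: 1540595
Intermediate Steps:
A(V) = 2*V/3 (A(V) = (V + V)/3 = (2*V)/3 = 2*V/3)
N(z) = 1/(-23 + z) (N(z) = 1/(z - 23) = 1/(-23 + z))
H(X, a) = 10 (H(X, a) = -10 + 20 = 10)
w = 1540585 (w = -25 + 5*(189418 - 1*(-118704)) = -25 + 5*(189418 + 118704) = -25 + 5*308122 = -25 + 1540610 = 1540585)
H(A(-21), N(27)) + w = 10 + 1540585 = 1540595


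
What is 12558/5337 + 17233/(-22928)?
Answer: 65319101/40788912 ≈ 1.6014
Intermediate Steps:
12558/5337 + 17233/(-22928) = 12558*(1/5337) + 17233*(-1/22928) = 4186/1779 - 17233/22928 = 65319101/40788912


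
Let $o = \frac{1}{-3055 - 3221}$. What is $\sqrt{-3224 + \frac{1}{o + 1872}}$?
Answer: $\frac{2 i \sqrt{111253185400925447}}{11748671} \approx 56.78 i$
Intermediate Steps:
$o = - \frac{1}{6276}$ ($o = \frac{1}{-6276} = - \frac{1}{6276} \approx -0.00015934$)
$\sqrt{-3224 + \frac{1}{o + 1872}} = \sqrt{-3224 + \frac{1}{- \frac{1}{6276} + 1872}} = \sqrt{-3224 + \frac{1}{\frac{11748671}{6276}}} = \sqrt{-3224 + \frac{6276}{11748671}} = \sqrt{- \frac{37877709028}{11748671}} = \frac{2 i \sqrt{111253185400925447}}{11748671}$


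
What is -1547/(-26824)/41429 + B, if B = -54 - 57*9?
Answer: -5294977115/9338584 ≈ -567.00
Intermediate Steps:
B = -567 (B = -54 - 513 = -567)
-1547/(-26824)/41429 + B = -1547/(-26824)/41429 - 567 = -1547*(-1/26824)*(1/41429) - 567 = (221/3832)*(1/41429) - 567 = 13/9338584 - 567 = -5294977115/9338584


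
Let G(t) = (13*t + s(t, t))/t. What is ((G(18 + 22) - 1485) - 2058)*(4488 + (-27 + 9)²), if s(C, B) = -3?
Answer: -169867209/10 ≈ -1.6987e+7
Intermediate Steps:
G(t) = (-3 + 13*t)/t (G(t) = (13*t - 3)/t = (-3 + 13*t)/t)
((G(18 + 22) - 1485) - 2058)*(4488 + (-27 + 9)²) = (((13 - 3/(18 + 22)) - 1485) - 2058)*(4488 + (-27 + 9)²) = (((13 - 3/40) - 1485) - 2058)*(4488 + (-18)²) = (((13 - 3*1/40) - 1485) - 2058)*(4488 + 324) = (((13 - 3/40) - 1485) - 2058)*4812 = ((517/40 - 1485) - 2058)*4812 = (-58883/40 - 2058)*4812 = -141203/40*4812 = -169867209/10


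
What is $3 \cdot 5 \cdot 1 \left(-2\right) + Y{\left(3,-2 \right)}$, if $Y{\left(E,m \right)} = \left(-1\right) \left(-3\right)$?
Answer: $-27$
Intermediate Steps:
$Y{\left(E,m \right)} = 3$
$3 \cdot 5 \cdot 1 \left(-2\right) + Y{\left(3,-2 \right)} = 3 \cdot 5 \cdot 1 \left(-2\right) + 3 = 15 \cdot 1 \left(-2\right) + 3 = 15 \left(-2\right) + 3 = -30 + 3 = -27$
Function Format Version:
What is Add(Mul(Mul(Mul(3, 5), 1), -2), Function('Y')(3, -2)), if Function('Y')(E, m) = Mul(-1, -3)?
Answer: -27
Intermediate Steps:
Function('Y')(E, m) = 3
Add(Mul(Mul(Mul(3, 5), 1), -2), Function('Y')(3, -2)) = Add(Mul(Mul(Mul(3, 5), 1), -2), 3) = Add(Mul(Mul(15, 1), -2), 3) = Add(Mul(15, -2), 3) = Add(-30, 3) = -27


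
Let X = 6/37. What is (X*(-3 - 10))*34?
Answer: -2652/37 ≈ -71.676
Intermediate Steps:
X = 6/37 (X = 6*(1/37) = 6/37 ≈ 0.16216)
(X*(-3 - 10))*34 = (6*(-3 - 10)/37)*34 = ((6/37)*(-13))*34 = -78/37*34 = -2652/37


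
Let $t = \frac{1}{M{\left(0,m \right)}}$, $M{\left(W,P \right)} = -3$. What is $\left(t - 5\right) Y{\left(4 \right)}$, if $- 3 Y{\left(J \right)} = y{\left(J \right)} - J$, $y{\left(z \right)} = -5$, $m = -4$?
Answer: $-16$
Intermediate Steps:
$t = - \frac{1}{3}$ ($t = \frac{1}{-3} = - \frac{1}{3} \approx -0.33333$)
$Y{\left(J \right)} = \frac{5}{3} + \frac{J}{3}$ ($Y{\left(J \right)} = - \frac{-5 - J}{3} = \frac{5}{3} + \frac{J}{3}$)
$\left(t - 5\right) Y{\left(4 \right)} = \left(- \frac{1}{3} - 5\right) \left(\frac{5}{3} + \frac{1}{3} \cdot 4\right) = - \frac{16 \left(\frac{5}{3} + \frac{4}{3}\right)}{3} = \left(- \frac{16}{3}\right) 3 = -16$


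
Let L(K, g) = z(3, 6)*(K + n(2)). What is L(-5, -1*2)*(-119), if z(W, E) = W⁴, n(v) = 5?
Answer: 0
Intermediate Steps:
L(K, g) = 405 + 81*K (L(K, g) = 3⁴*(K + 5) = 81*(5 + K) = 405 + 81*K)
L(-5, -1*2)*(-119) = (405 + 81*(-5))*(-119) = (405 - 405)*(-119) = 0*(-119) = 0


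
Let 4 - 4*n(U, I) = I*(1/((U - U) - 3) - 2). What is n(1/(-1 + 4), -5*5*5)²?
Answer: 744769/144 ≈ 5172.0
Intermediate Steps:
n(U, I) = 1 + 7*I/12 (n(U, I) = 1 - I*(1/((U - U) - 3) - 2)/4 = 1 - I*(1/(0 - 3) - 2)/4 = 1 - I*(1/(-3) - 2)/4 = 1 - I*(-⅓ - 2)/4 = 1 - I*(-7)/(4*3) = 1 - (-7)*I/12 = 1 + 7*I/12)
n(1/(-1 + 4), -5*5*5)² = (1 + 7*(-5*5*5)/12)² = (1 + 7*(-25*5)/12)² = (1 + (7/12)*(-125))² = (1 - 875/12)² = (-863/12)² = 744769/144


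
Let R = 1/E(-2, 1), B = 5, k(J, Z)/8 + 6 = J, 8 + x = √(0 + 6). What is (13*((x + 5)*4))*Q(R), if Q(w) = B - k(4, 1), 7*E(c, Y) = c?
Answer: -3276 + 1092*√6 ≈ -601.16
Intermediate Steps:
x = -8 + √6 (x = -8 + √(0 + 6) = -8 + √6 ≈ -5.5505)
k(J, Z) = -48 + 8*J
E(c, Y) = c/7
R = -7/2 (R = 1/((⅐)*(-2)) = 1/(-2/7) = -7/2 ≈ -3.5000)
Q(w) = 21 (Q(w) = 5 - (-48 + 8*4) = 5 - (-48 + 32) = 5 - 1*(-16) = 5 + 16 = 21)
(13*((x + 5)*4))*Q(R) = (13*(((-8 + √6) + 5)*4))*21 = (13*((-3 + √6)*4))*21 = (13*(-12 + 4*√6))*21 = (-156 + 52*√6)*21 = -3276 + 1092*√6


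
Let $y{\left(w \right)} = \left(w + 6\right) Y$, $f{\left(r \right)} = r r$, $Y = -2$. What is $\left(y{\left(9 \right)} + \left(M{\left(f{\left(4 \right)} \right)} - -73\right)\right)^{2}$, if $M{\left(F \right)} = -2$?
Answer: $1681$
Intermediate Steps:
$f{\left(r \right)} = r^{2}$
$y{\left(w \right)} = -12 - 2 w$ ($y{\left(w \right)} = \left(w + 6\right) \left(-2\right) = \left(6 + w\right) \left(-2\right) = -12 - 2 w$)
$\left(y{\left(9 \right)} + \left(M{\left(f{\left(4 \right)} \right)} - -73\right)\right)^{2} = \left(\left(-12 - 18\right) - -71\right)^{2} = \left(\left(-12 - 18\right) + \left(-2 + 73\right)\right)^{2} = \left(-30 + 71\right)^{2} = 41^{2} = 1681$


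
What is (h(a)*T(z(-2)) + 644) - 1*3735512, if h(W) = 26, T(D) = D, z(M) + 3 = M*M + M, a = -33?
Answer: -3734894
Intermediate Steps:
z(M) = -3 + M + M² (z(M) = -3 + (M*M + M) = -3 + (M² + M) = -3 + (M + M²) = -3 + M + M²)
(h(a)*T(z(-2)) + 644) - 1*3735512 = (26*(-3 - 2 + (-2)²) + 644) - 1*3735512 = (26*(-3 - 2 + 4) + 644) - 3735512 = (26*(-1) + 644) - 3735512 = (-26 + 644) - 3735512 = 618 - 3735512 = -3734894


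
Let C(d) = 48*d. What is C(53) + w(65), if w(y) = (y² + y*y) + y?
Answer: 11059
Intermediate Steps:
w(y) = y + 2*y² (w(y) = (y² + y²) + y = 2*y² + y = y + 2*y²)
C(53) + w(65) = 48*53 + 65*(1 + 2*65) = 2544 + 65*(1 + 130) = 2544 + 65*131 = 2544 + 8515 = 11059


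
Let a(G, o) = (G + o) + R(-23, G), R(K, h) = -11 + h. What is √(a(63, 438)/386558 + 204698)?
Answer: √30587426143002646/386558 ≈ 452.44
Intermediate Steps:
a(G, o) = -11 + o + 2*G (a(G, o) = (G + o) + (-11 + G) = -11 + o + 2*G)
√(a(63, 438)/386558 + 204698) = √((-11 + 438 + 2*63)/386558 + 204698) = √((-11 + 438 + 126)*(1/386558) + 204698) = √(553*(1/386558) + 204698) = √(553/386558 + 204698) = √(79127650037/386558) = √30587426143002646/386558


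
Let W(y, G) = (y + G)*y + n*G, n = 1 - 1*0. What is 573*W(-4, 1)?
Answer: 7449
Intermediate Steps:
n = 1 (n = 1 + 0 = 1)
W(y, G) = G + y*(G + y) (W(y, G) = (y + G)*y + 1*G = (G + y)*y + G = y*(G + y) + G = G + y*(G + y))
573*W(-4, 1) = 573*(1 + (-4)² + 1*(-4)) = 573*(1 + 16 - 4) = 573*13 = 7449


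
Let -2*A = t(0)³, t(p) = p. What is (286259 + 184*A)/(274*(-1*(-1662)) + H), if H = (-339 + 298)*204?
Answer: 286259/447024 ≈ 0.64037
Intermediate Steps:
H = -8364 (H = -41*204 = -8364)
A = 0 (A = -½*0³ = -½*0 = 0)
(286259 + 184*A)/(274*(-1*(-1662)) + H) = (286259 + 184*0)/(274*(-1*(-1662)) - 8364) = (286259 + 0)/(274*1662 - 8364) = 286259/(455388 - 8364) = 286259/447024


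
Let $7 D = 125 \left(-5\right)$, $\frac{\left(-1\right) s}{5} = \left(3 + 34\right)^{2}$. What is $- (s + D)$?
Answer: $\frac{48540}{7} \approx 6934.3$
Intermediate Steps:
$s = -6845$ ($s = - 5 \left(3 + 34\right)^{2} = - 5 \cdot 37^{2} = \left(-5\right) 1369 = -6845$)
$D = - \frac{625}{7}$ ($D = \frac{125 \left(-5\right)}{7} = \frac{1}{7} \left(-625\right) = - \frac{625}{7} \approx -89.286$)
$- (s + D) = - (-6845 - \frac{625}{7}) = \left(-1\right) \left(- \frac{48540}{7}\right) = \frac{48540}{7}$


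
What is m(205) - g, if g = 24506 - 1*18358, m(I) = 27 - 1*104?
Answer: -6225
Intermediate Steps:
m(I) = -77 (m(I) = 27 - 104 = -77)
g = 6148 (g = 24506 - 18358 = 6148)
m(205) - g = -77 - 1*6148 = -77 - 6148 = -6225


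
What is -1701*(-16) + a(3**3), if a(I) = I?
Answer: 27243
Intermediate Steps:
-1701*(-16) + a(3**3) = -1701*(-16) + 3**3 = 27216 + 27 = 27243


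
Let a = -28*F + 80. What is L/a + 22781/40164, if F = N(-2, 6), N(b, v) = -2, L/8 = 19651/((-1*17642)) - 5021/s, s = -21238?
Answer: 32975159632427/63956887834812 ≈ 0.51558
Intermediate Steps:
L = -657534912/93670199 (L = 8*(19651/((-1*17642)) - 5021/(-21238)) = 8*(19651/(-17642) - 5021*(-1/21238)) = 8*(19651*(-1/17642) + 5021/21238) = 8*(-19651/17642 + 5021/21238) = 8*(-82191864/93670199) = -657534912/93670199 ≈ -7.0197)
F = -2
a = 136 (a = -28*(-2) + 80 = 56 + 80 = 136)
L/a + 22781/40164 = -657534912/93670199/136 + 22781/40164 = -657534912/93670199*1/136 + 22781*(1/40164) = -82191864/1592393383 + 22781/40164 = 32975159632427/63956887834812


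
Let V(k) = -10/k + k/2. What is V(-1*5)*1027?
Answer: -1027/2 ≈ -513.50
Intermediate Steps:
V(k) = k/2 - 10/k (V(k) = -10/k + k*(½) = -10/k + k/2 = k/2 - 10/k)
V(-1*5)*1027 = ((-1*5)/2 - 10/((-1*5)))*1027 = ((½)*(-5) - 10/(-5))*1027 = (-5/2 - 10*(-⅕))*1027 = (-5/2 + 2)*1027 = -½*1027 = -1027/2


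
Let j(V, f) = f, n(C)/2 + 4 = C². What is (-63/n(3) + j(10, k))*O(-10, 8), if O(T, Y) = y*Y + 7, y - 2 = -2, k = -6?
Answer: -861/10 ≈ -86.100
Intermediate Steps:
y = 0 (y = 2 - 2 = 0)
O(T, Y) = 7 (O(T, Y) = 0*Y + 7 = 0 + 7 = 7)
n(C) = -8 + 2*C²
(-63/n(3) + j(10, k))*O(-10, 8) = (-63/(-8 + 2*3²) - 6)*7 = (-63/(-8 + 2*9) - 6)*7 = (-63/(-8 + 18) - 6)*7 = (-63/10 - 6)*7 = -123/10*7 = -861/10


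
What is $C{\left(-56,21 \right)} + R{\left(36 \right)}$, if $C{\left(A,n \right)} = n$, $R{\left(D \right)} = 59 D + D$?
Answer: $2181$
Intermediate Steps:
$R{\left(D \right)} = 60 D$
$C{\left(-56,21 \right)} + R{\left(36 \right)} = 21 + 60 \cdot 36 = 21 + 2160 = 2181$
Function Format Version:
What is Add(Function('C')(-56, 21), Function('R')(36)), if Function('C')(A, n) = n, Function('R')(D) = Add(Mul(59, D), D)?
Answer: 2181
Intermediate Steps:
Function('R')(D) = Mul(60, D)
Add(Function('C')(-56, 21), Function('R')(36)) = Add(21, Mul(60, 36)) = Add(21, 2160) = 2181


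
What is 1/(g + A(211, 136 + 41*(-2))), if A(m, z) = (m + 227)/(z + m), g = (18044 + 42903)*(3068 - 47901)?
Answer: -265/724095765077 ≈ -3.6597e-10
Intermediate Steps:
g = -2732436851 (g = 60947*(-44833) = -2732436851)
A(m, z) = (227 + m)/(m + z)
1/(g + A(211, 136 + 41*(-2))) = 1/(-2732436851 + (227 + 211)/(211 + (136 + 41*(-2)))) = 1/(-2732436851 + 438/(211 + (136 - 82))) = 1/(-2732436851 + 438/(211 + 54)) = 1/(-2732436851 + 438/265) = 1/(-724095765077/265) = -265/724095765077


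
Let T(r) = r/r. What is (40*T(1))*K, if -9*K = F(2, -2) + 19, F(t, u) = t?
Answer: -280/3 ≈ -93.333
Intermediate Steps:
T(r) = 1
K = -7/3 (K = -(2 + 19)/9 = -1/9*21 = -7/3 ≈ -2.3333)
(40*T(1))*K = (40*1)*(-7/3) = 40*(-7/3) = -280/3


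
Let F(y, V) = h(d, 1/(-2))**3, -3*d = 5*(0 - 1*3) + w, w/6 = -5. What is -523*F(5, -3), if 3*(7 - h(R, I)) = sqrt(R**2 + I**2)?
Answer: -5451229/12 + 3238939*sqrt(901)/216 ≈ -4166.6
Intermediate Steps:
w = -30 (w = 6*(-5) = -30)
d = 15 (d = -(5*(0 - 1*3) - 30)/3 = -(5*(0 - 3) - 30)/3 = -(5*(-3) - 30)/3 = -(-15 - 30)/3 = -1/3*(-45) = 15)
h(R, I) = 7 - sqrt(I**2 + R**2)/3 (h(R, I) = 7 - sqrt(R**2 + I**2)/3 = 7 - sqrt(I**2 + R**2)/3)
F(y, V) = (7 - sqrt(901)/6)**3 (F(y, V) = (7 - sqrt((1/(-2))**2 + 15**2)/3)**3 = (7 - sqrt((-1/2)**2 + 225)/3)**3 = (7 - sqrt(1/4 + 225)/3)**3 = (7 - sqrt(901)/6)**3)
-523*F(5, -3) = -523*(42 - sqrt(901))**3/216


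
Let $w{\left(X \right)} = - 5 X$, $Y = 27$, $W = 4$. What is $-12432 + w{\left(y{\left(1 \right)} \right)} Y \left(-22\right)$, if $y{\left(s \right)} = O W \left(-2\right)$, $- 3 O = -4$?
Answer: $-44112$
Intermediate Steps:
$O = \frac{4}{3}$ ($O = \left(- \frac{1}{3}\right) \left(-4\right) = \frac{4}{3} \approx 1.3333$)
$y{\left(s \right)} = - \frac{32}{3}$ ($y{\left(s \right)} = \frac{4}{3} \cdot 4 \left(-2\right) = \frac{16}{3} \left(-2\right) = - \frac{32}{3}$)
$-12432 + w{\left(y{\left(1 \right)} \right)} Y \left(-22\right) = -12432 + \left(-5\right) \left(- \frac{32}{3}\right) 27 \left(-22\right) = -12432 + \frac{160}{3} \cdot 27 \left(-22\right) = -12432 + 1440 \left(-22\right) = -12432 - 31680 = -44112$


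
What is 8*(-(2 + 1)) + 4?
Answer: -20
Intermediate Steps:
8*(-(2 + 1)) + 4 = 8*(-1*3) + 4 = 8*(-3) + 4 = -24 + 4 = -20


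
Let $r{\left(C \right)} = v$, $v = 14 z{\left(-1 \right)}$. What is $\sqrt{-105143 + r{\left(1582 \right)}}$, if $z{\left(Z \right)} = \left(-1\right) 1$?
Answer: $i \sqrt{105157} \approx 324.28 i$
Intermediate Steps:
$z{\left(Z \right)} = -1$
$v = -14$ ($v = 14 \left(-1\right) = -14$)
$r{\left(C \right)} = -14$
$\sqrt{-105143 + r{\left(1582 \right)}} = \sqrt{-105143 - 14} = \sqrt{-105157} = i \sqrt{105157}$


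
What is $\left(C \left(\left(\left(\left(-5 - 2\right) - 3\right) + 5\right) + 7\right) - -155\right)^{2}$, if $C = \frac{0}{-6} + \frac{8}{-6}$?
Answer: $\frac{208849}{9} \approx 23205.0$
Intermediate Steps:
$C = - \frac{4}{3}$ ($C = 0 \left(- \frac{1}{6}\right) + 8 \left(- \frac{1}{6}\right) = 0 - \frac{4}{3} = - \frac{4}{3} \approx -1.3333$)
$\left(C \left(\left(\left(\left(-5 - 2\right) - 3\right) + 5\right) + 7\right) - -155\right)^{2} = \left(- \frac{4 \left(\left(\left(\left(-5 - 2\right) - 3\right) + 5\right) + 7\right)}{3} - -155\right)^{2} = \left(- \frac{4 \left(\left(\left(-7 - 3\right) + 5\right) + 7\right)}{3} + \left(\left(-14 + 79\right) + 90\right)\right)^{2} = \left(- \frac{4 \left(\left(-10 + 5\right) + 7\right)}{3} + \left(65 + 90\right)\right)^{2} = \left(- \frac{4 \left(-5 + 7\right)}{3} + 155\right)^{2} = \left(\left(- \frac{4}{3}\right) 2 + 155\right)^{2} = \left(- \frac{8}{3} + 155\right)^{2} = \left(\frac{457}{3}\right)^{2} = \frac{208849}{9}$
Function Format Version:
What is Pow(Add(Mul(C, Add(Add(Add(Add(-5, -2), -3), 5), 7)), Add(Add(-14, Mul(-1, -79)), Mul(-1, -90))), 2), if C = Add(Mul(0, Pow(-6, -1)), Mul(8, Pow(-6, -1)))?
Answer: Rational(208849, 9) ≈ 23205.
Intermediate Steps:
C = Rational(-4, 3) (C = Add(Mul(0, Rational(-1, 6)), Mul(8, Rational(-1, 6))) = Add(0, Rational(-4, 3)) = Rational(-4, 3) ≈ -1.3333)
Pow(Add(Mul(C, Add(Add(Add(Add(-5, -2), -3), 5), 7)), Add(Add(-14, Mul(-1, -79)), Mul(-1, -90))), 2) = Pow(Add(Mul(Rational(-4, 3), Add(Add(Add(Add(-5, -2), -3), 5), 7)), Add(Add(-14, Mul(-1, -79)), Mul(-1, -90))), 2) = Pow(Add(Mul(Rational(-4, 3), Add(Add(Add(-7, -3), 5), 7)), Add(Add(-14, 79), 90)), 2) = Pow(Add(Mul(Rational(-4, 3), Add(Add(-10, 5), 7)), Add(65, 90)), 2) = Pow(Add(Mul(Rational(-4, 3), Add(-5, 7)), 155), 2) = Pow(Add(Mul(Rational(-4, 3), 2), 155), 2) = Pow(Add(Rational(-8, 3), 155), 2) = Pow(Rational(457, 3), 2) = Rational(208849, 9)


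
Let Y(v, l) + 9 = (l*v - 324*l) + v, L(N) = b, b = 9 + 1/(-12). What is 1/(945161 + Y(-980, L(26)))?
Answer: 3/2797634 ≈ 1.0723e-6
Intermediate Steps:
b = 107/12 (b = 9 - 1/12 = 107/12 ≈ 8.9167)
L(N) = 107/12
Y(v, l) = -9 + v - 324*l + l*v (Y(v, l) = -9 + ((l*v - 324*l) + v) = -9 + ((-324*l + l*v) + v) = -9 + (v - 324*l + l*v) = -9 + v - 324*l + l*v)
1/(945161 + Y(-980, L(26))) = 1/(945161 + (-9 - 980 - 324*107/12 + (107/12)*(-980))) = 1/(945161 + (-9 - 980 - 2889 - 26215/3)) = 1/(945161 - 37849/3) = 1/(2797634/3) = 3/2797634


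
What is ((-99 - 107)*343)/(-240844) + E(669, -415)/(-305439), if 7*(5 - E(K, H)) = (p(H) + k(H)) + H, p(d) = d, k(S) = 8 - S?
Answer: 4440162029/15145354518 ≈ 0.29317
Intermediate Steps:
E(K, H) = 27/7 - H/7 (E(K, H) = 5 - ((H + (8 - H)) + H)/7 = 5 - (8 + H)/7 = 5 + (-8/7 - H/7) = 27/7 - H/7)
((-99 - 107)*343)/(-240844) + E(669, -415)/(-305439) = ((-99 - 107)*343)/(-240844) + (27/7 - 1/7*(-415))/(-305439) = -206*343*(-1/240844) + (27/7 + 415/7)*(-1/305439) = -70658*(-1/240844) + (442/7)*(-1/305439) = 35329/120422 - 26/125769 = 4440162029/15145354518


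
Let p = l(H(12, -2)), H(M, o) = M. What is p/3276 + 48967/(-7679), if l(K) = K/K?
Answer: -3273637/513396 ≈ -6.3764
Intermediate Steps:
l(K) = 1
p = 1
p/3276 + 48967/(-7679) = 1/3276 + 48967/(-7679) = 1*(1/3276) + 48967*(-1/7679) = 1/3276 - 48967/7679 = -3273637/513396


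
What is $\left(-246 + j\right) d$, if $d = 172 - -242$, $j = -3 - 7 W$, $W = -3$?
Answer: $-94392$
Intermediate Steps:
$j = 18$ ($j = -3 - -21 = -3 + 21 = 18$)
$d = 414$ ($d = 172 + 242 = 414$)
$\left(-246 + j\right) d = \left(-246 + 18\right) 414 = \left(-228\right) 414 = -94392$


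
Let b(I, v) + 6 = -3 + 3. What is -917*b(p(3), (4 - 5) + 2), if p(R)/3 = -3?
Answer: 5502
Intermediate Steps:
p(R) = -9 (p(R) = 3*(-3) = -9)
b(I, v) = -6 (b(I, v) = -6 + (-3 + 3) = -6 + 0 = -6)
-917*b(p(3), (4 - 5) + 2) = -917*(-6) = 5502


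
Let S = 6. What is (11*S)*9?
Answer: 594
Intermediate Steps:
(11*S)*9 = (11*6)*9 = 66*9 = 594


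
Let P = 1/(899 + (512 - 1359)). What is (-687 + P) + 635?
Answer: -2703/52 ≈ -51.981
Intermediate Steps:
P = 1/52 (P = 1/(899 - 847) = 1/52 ≈ 0.019231)
(-687 + P) + 635 = (-687 + 1/52) + 635 = -35723/52 + 635 = -2703/52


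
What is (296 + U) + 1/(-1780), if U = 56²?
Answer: 6108959/1780 ≈ 3432.0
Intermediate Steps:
U = 3136
(296 + U) + 1/(-1780) = (296 + 3136) + 1/(-1780) = 3432 - 1/1780 = 6108959/1780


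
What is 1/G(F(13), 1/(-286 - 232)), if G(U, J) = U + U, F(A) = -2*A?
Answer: -1/52 ≈ -0.019231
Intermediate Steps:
G(U, J) = 2*U
1/G(F(13), 1/(-286 - 232)) = 1/(2*(-2*13)) = 1/(2*(-26)) = 1/(-52) = -1/52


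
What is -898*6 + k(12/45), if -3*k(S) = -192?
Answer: -5324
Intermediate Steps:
k(S) = 64 (k(S) = -⅓*(-192) = 64)
-898*6 + k(12/45) = -898*6 + 64 = -5388 + 64 = -5324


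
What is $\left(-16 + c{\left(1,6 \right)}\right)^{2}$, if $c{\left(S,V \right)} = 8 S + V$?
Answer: $4$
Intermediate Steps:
$c{\left(S,V \right)} = V + 8 S$
$\left(-16 + c{\left(1,6 \right)}\right)^{2} = \left(-16 + \left(6 + 8 \cdot 1\right)\right)^{2} = \left(-16 + \left(6 + 8\right)\right)^{2} = \left(-16 + 14\right)^{2} = \left(-2\right)^{2} = 4$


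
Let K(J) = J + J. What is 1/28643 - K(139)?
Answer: -7962753/28643 ≈ -278.00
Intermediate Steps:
K(J) = 2*J
1/28643 - K(139) = 1/28643 - 2*139 = 1/28643 - 1*278 = 1/28643 - 278 = -7962753/28643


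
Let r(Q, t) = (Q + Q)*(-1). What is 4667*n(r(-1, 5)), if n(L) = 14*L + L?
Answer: 140010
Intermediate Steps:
r(Q, t) = -2*Q (r(Q, t) = (2*Q)*(-1) = -2*Q)
n(L) = 15*L
4667*n(r(-1, 5)) = 4667*(15*(-2*(-1))) = 4667*(15*2) = 4667*30 = 140010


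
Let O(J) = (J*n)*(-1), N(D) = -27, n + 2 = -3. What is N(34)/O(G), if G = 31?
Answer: -27/155 ≈ -0.17419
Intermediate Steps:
n = -5 (n = -2 - 3 = -5)
O(J) = 5*J (O(J) = (J*(-5))*(-1) = -5*J*(-1) = 5*J)
N(34)/O(G) = -27/(5*31) = -27/155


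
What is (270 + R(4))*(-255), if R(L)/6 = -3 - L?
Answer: -58140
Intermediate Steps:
R(L) = -18 - 6*L (R(L) = 6*(-3 - L) = -18 - 6*L)
(270 + R(4))*(-255) = (270 + (-18 - 6*4))*(-255) = (270 + (-18 - 24))*(-255) = (270 - 42)*(-255) = 228*(-255) = -58140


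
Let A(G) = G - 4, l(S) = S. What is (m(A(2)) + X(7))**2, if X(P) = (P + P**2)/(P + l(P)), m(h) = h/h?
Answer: 25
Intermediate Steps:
A(G) = -4 + G
m(h) = 1
X(P) = (P + P**2)/(2*P) (X(P) = (P + P**2)/(P + P) = (P + P**2)/((2*P)) = (P + P**2)*(1/(2*P)) = (P + P**2)/(2*P))
(m(A(2)) + X(7))**2 = (1 + (1/2 + (1/2)*7))**2 = (1 + (1/2 + 7/2))**2 = (1 + 4)**2 = 5**2 = 25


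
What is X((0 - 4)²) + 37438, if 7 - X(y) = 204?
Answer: 37241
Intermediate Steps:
X(y) = -197 (X(y) = 7 - 1*204 = 7 - 204 = -197)
X((0 - 4)²) + 37438 = -197 + 37438 = 37241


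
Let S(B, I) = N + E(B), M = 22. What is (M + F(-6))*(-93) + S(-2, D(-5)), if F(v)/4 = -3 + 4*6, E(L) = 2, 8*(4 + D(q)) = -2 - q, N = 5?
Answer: -9851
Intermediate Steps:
D(q) = -17/4 - q/8 (D(q) = -4 + (-2 - q)/8 = -4 + (-¼ - q/8) = -17/4 - q/8)
S(B, I) = 7 (S(B, I) = 5 + 2 = 7)
F(v) = 84 (F(v) = 4*(-3 + 4*6) = 4*(-3 + 24) = 4*21 = 84)
(M + F(-6))*(-93) + S(-2, D(-5)) = (22 + 84)*(-93) + 7 = 106*(-93) + 7 = -9858 + 7 = -9851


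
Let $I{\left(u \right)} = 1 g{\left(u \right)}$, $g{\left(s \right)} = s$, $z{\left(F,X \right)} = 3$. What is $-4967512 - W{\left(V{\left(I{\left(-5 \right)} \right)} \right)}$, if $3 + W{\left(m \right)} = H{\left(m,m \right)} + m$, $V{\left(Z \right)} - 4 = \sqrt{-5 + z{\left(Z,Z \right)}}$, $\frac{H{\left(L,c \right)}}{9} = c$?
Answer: $-4967549 - 10 i \sqrt{2} \approx -4.9676 \cdot 10^{6} - 14.142 i$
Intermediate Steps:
$H{\left(L,c \right)} = 9 c$
$I{\left(u \right)} = u$ ($I{\left(u \right)} = 1 u = u$)
$V{\left(Z \right)} = 4 + i \sqrt{2}$ ($V{\left(Z \right)} = 4 + \sqrt{-5 + 3} = 4 + \sqrt{-2} = 4 + i \sqrt{2}$)
$W{\left(m \right)} = -3 + 10 m$ ($W{\left(m \right)} = -3 + \left(9 m + m\right) = -3 + 10 m$)
$-4967512 - W{\left(V{\left(I{\left(-5 \right)} \right)} \right)} = -4967512 - \left(-3 + 10 \left(4 + i \sqrt{2}\right)\right) = -4967512 - \left(-3 + \left(40 + 10 i \sqrt{2}\right)\right) = -4967512 - \left(37 + 10 i \sqrt{2}\right) = -4967549 - 10 i \sqrt{2}$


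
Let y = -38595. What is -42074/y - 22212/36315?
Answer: 1655914/3460685 ≈ 0.47849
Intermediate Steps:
-42074/y - 22212/36315 = -42074/(-38595) - 22212/36315 = -42074*(-1/38595) - 22212*1/36315 = 42074/38595 - 2468/4035 = 1655914/3460685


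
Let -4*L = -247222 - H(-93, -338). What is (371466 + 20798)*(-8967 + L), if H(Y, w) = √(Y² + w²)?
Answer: 20726641364 + 98066*√122893 ≈ 2.0761e+10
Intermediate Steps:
L = 123611/2 + √122893/4 (L = -(-247222 - √((-93)² + (-338)²))/4 = -(-247222 - √(8649 + 114244))/4 = -(-247222 - √122893)/4 = 123611/2 + √122893/4 ≈ 61893.)
(371466 + 20798)*(-8967 + L) = (371466 + 20798)*(-8967 + (123611/2 + √122893/4)) = 392264*(105677/2 + √122893/4) = 20726641364 + 98066*√122893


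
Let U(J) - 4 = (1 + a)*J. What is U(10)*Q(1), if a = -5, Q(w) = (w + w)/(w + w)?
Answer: -36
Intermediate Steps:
Q(w) = 1 (Q(w) = (2*w)/((2*w)) = (2*w)*(1/(2*w)) = 1)
U(J) = 4 - 4*J (U(J) = 4 + (1 - 5)*J = 4 - 4*J)
U(10)*Q(1) = (4 - 4*10)*1 = (4 - 40)*1 = -36*1 = -36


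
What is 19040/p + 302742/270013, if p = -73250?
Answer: 1703480398/1977845225 ≈ 0.86128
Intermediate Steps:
19040/p + 302742/270013 = 19040/(-73250) + 302742/270013 = 19040*(-1/73250) + 302742*(1/270013) = -1904/7325 + 302742/270013 = 1703480398/1977845225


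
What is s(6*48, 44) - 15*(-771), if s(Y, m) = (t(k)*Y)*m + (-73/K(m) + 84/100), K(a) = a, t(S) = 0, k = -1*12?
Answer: 12720599/1100 ≈ 11564.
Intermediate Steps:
k = -12
s(Y, m) = 21/25 - 73/m (s(Y, m) = (0*Y)*m + (-73/m + 84/100) = 0*m + (-73/m + 84*(1/100)) = 0 + (-73/m + 21/25) = 0 + (21/25 - 73/m) = 21/25 - 73/m)
s(6*48, 44) - 15*(-771) = (21/25 - 73/44) - 15*(-771) = (21/25 - 73*1/44) + 11565 = (21/25 - 73/44) + 11565 = -901/1100 + 11565 = 12720599/1100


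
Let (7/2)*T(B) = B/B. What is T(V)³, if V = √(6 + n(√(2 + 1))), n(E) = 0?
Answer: 8/343 ≈ 0.023324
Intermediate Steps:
V = √6 (V = √(6 + 0) = √6 ≈ 2.4495)
T(B) = 2/7 (T(B) = 2*(B/B)/7 = (2/7)*1 = 2/7)
T(V)³ = (2/7)³ = 8/343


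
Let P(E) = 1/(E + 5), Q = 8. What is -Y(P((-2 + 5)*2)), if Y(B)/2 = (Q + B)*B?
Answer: -178/121 ≈ -1.4711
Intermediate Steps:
P(E) = 1/(5 + E)
Y(B) = 2*B*(8 + B) (Y(B) = 2*((8 + B)*B) = 2*(B*(8 + B)) = 2*B*(8 + B))
-Y(P((-2 + 5)*2)) = -2*(8 + 1/(5 + (-2 + 5)*2))/(5 + (-2 + 5)*2) = -2*(8 + 1/(5 + 3*2))/(5 + 3*2) = -2*(8 + 1/(5 + 6))/(5 + 6) = -2*(8 + 1/11)/11 = -2*89/(11*11) = -1*178/121 = -178/121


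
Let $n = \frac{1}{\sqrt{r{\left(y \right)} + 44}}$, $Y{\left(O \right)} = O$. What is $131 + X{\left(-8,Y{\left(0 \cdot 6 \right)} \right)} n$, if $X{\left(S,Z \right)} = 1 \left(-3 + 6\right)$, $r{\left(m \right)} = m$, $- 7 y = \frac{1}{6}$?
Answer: $131 + \frac{3 \sqrt{77574}}{1847} \approx 131.45$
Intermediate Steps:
$y = - \frac{1}{42}$ ($y = - \frac{1}{7 \cdot 6} = \left(- \frac{1}{7}\right) \frac{1}{6} = - \frac{1}{42} \approx -0.02381$)
$X{\left(S,Z \right)} = 3$ ($X{\left(S,Z \right)} = 1 \cdot 3 = 3$)
$n = \frac{\sqrt{77574}}{1847}$ ($n = \frac{1}{\sqrt{- \frac{1}{42} + 44}} = \frac{1}{\sqrt{\frac{1847}{42}}} = \frac{1}{\frac{1}{42} \sqrt{77574}} = \frac{\sqrt{77574}}{1847} \approx 0.1508$)
$131 + X{\left(-8,Y{\left(0 \cdot 6 \right)} \right)} n = 131 + 3 \frac{\sqrt{77574}}{1847} = 131 + \frac{3 \sqrt{77574}}{1847}$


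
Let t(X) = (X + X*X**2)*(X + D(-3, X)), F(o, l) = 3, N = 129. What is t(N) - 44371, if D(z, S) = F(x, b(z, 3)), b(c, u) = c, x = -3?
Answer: 283335605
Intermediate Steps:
D(z, S) = 3
t(X) = (3 + X)*(X + X**3) (t(X) = (X + X*X**2)*(X + 3) = (X + X**3)*(3 + X) = (3 + X)*(X + X**3))
t(N) - 44371 = 129*(3 + 129 + 129**3 + 3*129**2) - 44371 = 129*(3 + 129 + 2146689 + 3*16641) - 44371 = 129*(3 + 129 + 2146689 + 49923) - 44371 = 129*2196744 - 44371 = 283379976 - 44371 = 283335605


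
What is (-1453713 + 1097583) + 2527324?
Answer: 2171194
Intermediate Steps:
(-1453713 + 1097583) + 2527324 = -356130 + 2527324 = 2171194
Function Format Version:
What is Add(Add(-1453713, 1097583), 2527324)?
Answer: 2171194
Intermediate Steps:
Add(Add(-1453713, 1097583), 2527324) = Add(-356130, 2527324) = 2171194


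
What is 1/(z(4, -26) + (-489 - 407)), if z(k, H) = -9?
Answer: -1/905 ≈ -0.0011050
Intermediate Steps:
1/(z(4, -26) + (-489 - 407)) = 1/(-9 + (-489 - 407)) = 1/(-9 - 896) = 1/(-905) = -1/905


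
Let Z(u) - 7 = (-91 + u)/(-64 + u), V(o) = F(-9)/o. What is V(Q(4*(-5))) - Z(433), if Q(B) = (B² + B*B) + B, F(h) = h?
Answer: -84623/10660 ≈ -7.9384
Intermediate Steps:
Q(B) = B + 2*B² (Q(B) = (B² + B²) + B = 2*B² + B = B + 2*B²)
V(o) = -9/o
Z(u) = 7 + (-91 + u)/(-64 + u)
V(Q(4*(-5))) - Z(433) = -9*(-1/(20*(1 + 2*(4*(-5))))) - (-539 + 8*433)/(-64 + 433) = -9*(-1/(20*(1 + 2*(-20)))) - (-539 + 3464)/369 = -9*(-1/(20*(1 - 40))) - 2925/369 = -9/((-20*(-39))) - 1*325/41 = -9/780 - 325/41 = -9*1/780 - 325/41 = -3/260 - 325/41 = -84623/10660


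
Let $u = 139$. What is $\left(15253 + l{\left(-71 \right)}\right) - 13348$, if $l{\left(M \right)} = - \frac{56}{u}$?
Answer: $\frac{264739}{139} \approx 1904.6$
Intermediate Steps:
$l{\left(M \right)} = - \frac{56}{139}$
$\left(15253 + l{\left(-71 \right)}\right) - 13348 = \left(15253 - \frac{56}{139}\right) - 13348 = \frac{2120111}{139} - 13348 = \frac{264739}{139}$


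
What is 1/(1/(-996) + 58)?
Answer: 996/57767 ≈ 0.017242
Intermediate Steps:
1/(1/(-996) + 58) = 1/(-1/996 + 58) = 1/(57767/996) = 996/57767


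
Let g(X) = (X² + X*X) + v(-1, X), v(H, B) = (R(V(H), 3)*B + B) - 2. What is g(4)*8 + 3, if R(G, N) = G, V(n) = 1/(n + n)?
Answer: 259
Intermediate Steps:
V(n) = 1/(2*n)
v(H, B) = -2 + B + B/(2*H) (v(H, B) = ((1/(2*H))*B + B) - 2 = (B/(2*H) + B) - 2 = (B + B/(2*H)) - 2 = -2 + B + B/(2*H))
g(X) = -2 + X/2 + 2*X² (g(X) = (X² + X*X) + (-2 + X + (½)*X/(-1)) = (X² + X²) + (-2 + X + (½)*X*(-1)) = 2*X² + (-2 + X - X/2) = 2*X² + (-2 + X/2) = -2 + X/2 + 2*X²)
g(4)*8 + 3 = (-2 + (½)*4 + 2*4²)*8 + 3 = (-2 + 2 + 2*16)*8 + 3 = (-2 + 2 + 32)*8 + 3 = 32*8 + 3 = 256 + 3 = 259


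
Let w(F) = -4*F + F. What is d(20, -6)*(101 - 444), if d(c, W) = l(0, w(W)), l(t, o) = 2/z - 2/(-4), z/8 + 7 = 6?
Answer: -343/4 ≈ -85.750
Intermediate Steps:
z = -8 (z = -56 + 8*6 = -56 + 48 = -8)
w(F) = -3*F
l(t, o) = ¼ (l(t, o) = 2/(-8) - 2/(-4) = 2*(-⅛) - 2*(-¼) = -¼ + ½ = ¼)
d(c, W) = ¼
d(20, -6)*(101 - 444) = (101 - 444)/4 = (¼)*(-343) = -343/4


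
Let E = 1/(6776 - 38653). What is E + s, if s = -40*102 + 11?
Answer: -129707514/31877 ≈ -4069.0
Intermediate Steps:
s = -4069 (s = -4080 + 11 = -4069)
E = -1/31877 (E = 1/(-31877) = -1/31877 ≈ -3.1371e-5)
E + s = -1/31877 - 4069 = -129707514/31877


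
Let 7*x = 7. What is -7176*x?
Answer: -7176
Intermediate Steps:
x = 1 (x = (⅐)*7 = 1)
-7176*x = -7176*1 = -7176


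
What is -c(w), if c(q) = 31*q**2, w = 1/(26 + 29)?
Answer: -31/3025 ≈ -0.010248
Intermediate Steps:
w = 1/55 ≈ 0.018182
-c(w) = -31*(1/55)**2 = -31/3025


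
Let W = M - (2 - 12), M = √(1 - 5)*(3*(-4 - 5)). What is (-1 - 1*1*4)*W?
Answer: -50 + 270*I ≈ -50.0 + 270.0*I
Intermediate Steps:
M = -54*I (M = √(-4)*(3*(-9)) = (2*I)*(-27) = -54*I ≈ -54.0*I)
W = 10 - 54*I (W = -54*I - (2 - 12) = -54*I - 1*(-10) = -54*I + 10 = 10 - 54*I ≈ 10.0 - 54.0*I)
(-1 - 1*1*4)*W = (-1 - 1*1*4)*(10 - 54*I) = (-1 - 1*4)*(10 - 54*I) = (-1 - 4)*(10 - 54*I) = -5*(10 - 54*I) = -50 + 270*I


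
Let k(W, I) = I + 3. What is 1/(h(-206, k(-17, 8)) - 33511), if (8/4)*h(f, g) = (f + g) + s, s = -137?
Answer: -1/33677 ≈ -2.9694e-5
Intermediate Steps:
k(W, I) = 3 + I
h(f, g) = -137/2 + f/2 + g/2 (h(f, g) = ((f + g) - 137)/2 = (-137 + f + g)/2 = -137/2 + f/2 + g/2)
1/(h(-206, k(-17, 8)) - 33511) = 1/((-137/2 + (1/2)*(-206) + (3 + 8)/2) - 33511) = 1/((-137/2 - 103 + (1/2)*11) - 33511) = 1/((-137/2 - 103 + 11/2) - 33511) = 1/(-166 - 33511) = 1/(-33677) = -1/33677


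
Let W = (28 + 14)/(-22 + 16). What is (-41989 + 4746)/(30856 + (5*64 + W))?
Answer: -37243/31169 ≈ -1.1949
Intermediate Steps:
W = -7 (W = 42/(-6) = 42*(-1/6) = -7)
(-41989 + 4746)/(30856 + (5*64 + W)) = (-41989 + 4746)/(30856 + (5*64 - 7)) = -37243/(30856 + (320 - 7)) = -37243/(30856 + 313) = -37243/31169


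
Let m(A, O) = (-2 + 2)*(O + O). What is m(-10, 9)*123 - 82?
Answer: -82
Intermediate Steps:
m(A, O) = 0 (m(A, O) = 0*(2*O) = 0)
m(-10, 9)*123 - 82 = 0*123 - 82 = 0 - 82 = -82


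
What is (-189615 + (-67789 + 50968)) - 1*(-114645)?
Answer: -91791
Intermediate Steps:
(-189615 + (-67789 + 50968)) - 1*(-114645) = (-189615 - 16821) + 114645 = -206436 + 114645 = -91791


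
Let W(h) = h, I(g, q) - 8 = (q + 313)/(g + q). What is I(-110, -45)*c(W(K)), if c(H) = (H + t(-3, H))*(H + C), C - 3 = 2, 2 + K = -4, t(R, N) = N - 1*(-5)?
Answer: 6804/155 ≈ 43.897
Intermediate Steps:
t(R, N) = 5 + N (t(R, N) = N + 5 = 5 + N)
K = -6 (K = -2 - 4 = -6)
C = 5 (C = 3 + 2 = 5)
I(g, q) = 8 + (313 + q)/(g + q) (I(g, q) = 8 + (q + 313)/(g + q) = 8 + (313 + q)/(g + q))
c(H) = (5 + H)*(5 + 2*H) (c(H) = (H + (5 + H))*(H + 5) = (5 + 2*H)*(5 + H) = (5 + H)*(5 + 2*H))
I(-110, -45)*c(W(K)) = ((313 + 8*(-110) + 9*(-45))/(-110 - 45))*(25 + 2*(-6)² + 15*(-6)) = ((313 - 880 - 405)/(-155))*(25 + 2*36 - 90) = (-1/155*(-972))*(25 + 72 - 90) = (972/155)*7 = 6804/155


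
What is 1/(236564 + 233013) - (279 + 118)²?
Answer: -74009561392/469577 ≈ -1.5761e+5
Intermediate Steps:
1/(236564 + 233013) - (279 + 118)² = 1/469577 - 1*397² = 1/469577 - 1*157609 = 1/469577 - 157609 = -74009561392/469577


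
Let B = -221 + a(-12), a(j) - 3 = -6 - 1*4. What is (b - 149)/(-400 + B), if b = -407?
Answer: 139/157 ≈ 0.88535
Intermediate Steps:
a(j) = -7 (a(j) = 3 + (-6 - 1*4) = 3 + (-6 - 4) = 3 - 10 = -7)
B = -228 (B = -221 - 7 = -228)
(b - 149)/(-400 + B) = (-407 - 149)/(-400 - 228) = -556/(-628) = -556*(-1/628) = 139/157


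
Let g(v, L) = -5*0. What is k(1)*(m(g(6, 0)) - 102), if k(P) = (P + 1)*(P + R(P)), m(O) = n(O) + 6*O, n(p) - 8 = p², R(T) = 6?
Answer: -1316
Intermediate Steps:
g(v, L) = 0
n(p) = 8 + p²
m(O) = 8 + O² + 6*O (m(O) = (8 + O²) + 6*O = 8 + O² + 6*O)
k(P) = (1 + P)*(6 + P) (k(P) = (P + 1)*(P + 6) = (1 + P)*(6 + P))
k(1)*(m(g(6, 0)) - 102) = (6 + 1² + 7*1)*((8 + 0² + 6*0) - 102) = (6 + 1 + 7)*((8 + 0 + 0) - 102) = 14*(8 - 102) = 14*(-94) = -1316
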